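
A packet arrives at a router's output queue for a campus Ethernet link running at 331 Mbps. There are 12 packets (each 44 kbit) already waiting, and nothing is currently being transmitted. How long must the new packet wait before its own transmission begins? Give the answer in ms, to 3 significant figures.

Each queued packet: L/R = 44000/331000000 = 0.132931 ms.
12 queued → 1.59517 ms.
Queuing delay = 1.60 ms.

1.60 ms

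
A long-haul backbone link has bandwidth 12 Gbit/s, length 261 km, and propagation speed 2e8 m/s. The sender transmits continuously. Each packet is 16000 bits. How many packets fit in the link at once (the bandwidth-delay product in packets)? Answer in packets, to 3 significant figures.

Propagation delay = 261000 / 200000000 = 0.001305 s.
BDP = R × t_prop = 12000000000 × 0.001305 = 15660000 bits.
In packets of 16000 bits: 979 packets.

979 packets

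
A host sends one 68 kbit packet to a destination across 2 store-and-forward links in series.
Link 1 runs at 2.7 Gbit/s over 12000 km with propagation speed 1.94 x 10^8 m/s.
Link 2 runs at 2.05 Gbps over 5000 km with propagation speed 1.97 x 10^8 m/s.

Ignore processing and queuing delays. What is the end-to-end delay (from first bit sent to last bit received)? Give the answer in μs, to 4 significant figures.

L = 68000 bits.
Transmission delays (L/R per hop): 25.1852, 33.1707 μs; sum = 58.3559 μs.
Propagation delays (d/s per hop): 61855.7, 25380.7 μs; sum = 87236.4 μs.
End-to-end = 87290 μs.

87290 μs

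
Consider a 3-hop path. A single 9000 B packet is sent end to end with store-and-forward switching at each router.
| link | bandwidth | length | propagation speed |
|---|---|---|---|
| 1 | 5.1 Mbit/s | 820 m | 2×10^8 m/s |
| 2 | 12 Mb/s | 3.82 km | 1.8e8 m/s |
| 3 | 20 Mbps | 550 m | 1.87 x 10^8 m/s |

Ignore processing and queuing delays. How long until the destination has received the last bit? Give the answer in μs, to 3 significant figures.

L = 9000 × 8 = 72000 bits.
Transmission delays (L/R per hop): 14117.6, 6000, 3600 μs; sum = 23717.6 μs.
Propagation delays (d/s per hop): 4.1, 21.2222, 2.94118 μs; sum = 28.2634 μs.
End-to-end = 23700 μs.

23700 μs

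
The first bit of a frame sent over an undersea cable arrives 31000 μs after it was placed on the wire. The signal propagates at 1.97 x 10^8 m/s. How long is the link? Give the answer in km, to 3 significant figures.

6110 km

d = s × t_prop = 197000000 × 0.031 = 6110 km.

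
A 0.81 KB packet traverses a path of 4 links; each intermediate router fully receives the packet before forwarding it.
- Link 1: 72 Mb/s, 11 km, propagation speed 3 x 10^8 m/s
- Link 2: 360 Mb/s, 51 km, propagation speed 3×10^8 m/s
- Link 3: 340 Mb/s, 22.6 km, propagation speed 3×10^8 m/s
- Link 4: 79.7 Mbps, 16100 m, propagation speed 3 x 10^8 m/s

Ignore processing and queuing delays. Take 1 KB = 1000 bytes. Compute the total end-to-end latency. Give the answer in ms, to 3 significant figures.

L = 6480 bits.
Transmission delays (L/R per hop): 0.09, 0.018, 0.0190588, 0.0813049 ms; sum = 0.208364 ms.
Propagation delays (d/s per hop): 0.0366667, 0.17, 0.0753333, 0.0536667 ms; sum = 0.335667 ms.
End-to-end = 0.544 ms.

0.544 ms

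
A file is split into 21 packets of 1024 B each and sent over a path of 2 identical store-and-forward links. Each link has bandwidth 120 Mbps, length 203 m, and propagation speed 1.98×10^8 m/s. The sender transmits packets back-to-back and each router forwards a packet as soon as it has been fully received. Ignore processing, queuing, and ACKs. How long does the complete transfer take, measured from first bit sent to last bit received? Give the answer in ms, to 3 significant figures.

1.50 ms

Per-hop transmission t_tx = L/R = 8192/120000000 = 0.0682667 ms.
Per-hop propagation t_prop = 203/198000000 = 0.00102525 ms.
Pipeline fill: first packet needs 2·t_tx to clear all hops; remaining 20 packets each add one t_tx.
Total = (2+21-1)·t_tx + 2·t_prop = 22·0.0682667 + 2·0.00102525 = 1.50 ms.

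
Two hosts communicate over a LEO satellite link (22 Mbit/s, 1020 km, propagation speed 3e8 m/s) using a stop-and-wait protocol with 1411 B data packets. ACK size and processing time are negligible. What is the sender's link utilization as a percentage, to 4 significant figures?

t_tx = L/R = 11288/22000000 = 0.000513091 s.
t_prop = 1020000/300000000 = 0.0034 s; RTT = 0.0068 s.
Cycle = t_tx + RTT = 0.00731309 s.
Utilization = t_tx / cycle = 0.000513091/0.00731309 = 7.016 %.

7.016 %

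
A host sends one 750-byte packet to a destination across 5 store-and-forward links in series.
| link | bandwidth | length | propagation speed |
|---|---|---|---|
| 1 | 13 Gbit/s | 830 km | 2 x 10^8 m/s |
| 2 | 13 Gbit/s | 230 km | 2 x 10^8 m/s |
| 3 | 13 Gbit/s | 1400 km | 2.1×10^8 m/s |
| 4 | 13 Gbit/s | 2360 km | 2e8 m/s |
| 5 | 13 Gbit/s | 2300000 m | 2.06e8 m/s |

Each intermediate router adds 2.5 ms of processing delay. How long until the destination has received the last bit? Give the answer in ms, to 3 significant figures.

44.9 ms

L = 750 × 8 = 6000 bits.
Transmission delay per hop = L/R = 6000/13000000000 = 0.000461538 ms; 5 hops → 0.00230769 ms.
Propagation delays (d/s per hop): 4.15, 1.15, 6.66667, 11.8, 11.165 ms; sum = 34.9317 ms.
Processing at 4 router(s): 4 × 2.5 ms = 10 ms.
End-to-end = 44.9 ms.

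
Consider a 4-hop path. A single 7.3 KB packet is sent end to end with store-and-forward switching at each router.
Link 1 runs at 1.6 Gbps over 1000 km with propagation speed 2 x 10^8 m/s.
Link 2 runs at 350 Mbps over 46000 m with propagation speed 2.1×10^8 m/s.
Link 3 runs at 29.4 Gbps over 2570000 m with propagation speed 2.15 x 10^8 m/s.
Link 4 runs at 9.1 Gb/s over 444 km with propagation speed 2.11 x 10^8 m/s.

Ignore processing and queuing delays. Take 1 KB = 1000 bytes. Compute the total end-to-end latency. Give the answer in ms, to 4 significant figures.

19.49 ms

L = 58400 bits.
Transmission delays (L/R per hop): 0.0365, 0.166857, 0.00198639, 0.00641758 ms; sum = 0.211761 ms.
Propagation delays (d/s per hop): 5, 0.219048, 11.9535, 2.10427 ms; sum = 19.2768 ms.
End-to-end = 19.49 ms.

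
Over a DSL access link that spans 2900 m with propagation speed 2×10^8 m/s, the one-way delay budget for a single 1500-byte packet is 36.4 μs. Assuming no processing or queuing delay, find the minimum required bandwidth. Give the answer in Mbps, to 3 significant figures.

L = 12000 bits.
Propagation delay = 2900 / 200000000 = 14.5 μs.
Transmission budget = 36.4 − 14.5 = 21.9 μs.
R ≥ L / t_tx = 12000 bits / 2.19e-05 s = 548 Mbps.

548 Mbps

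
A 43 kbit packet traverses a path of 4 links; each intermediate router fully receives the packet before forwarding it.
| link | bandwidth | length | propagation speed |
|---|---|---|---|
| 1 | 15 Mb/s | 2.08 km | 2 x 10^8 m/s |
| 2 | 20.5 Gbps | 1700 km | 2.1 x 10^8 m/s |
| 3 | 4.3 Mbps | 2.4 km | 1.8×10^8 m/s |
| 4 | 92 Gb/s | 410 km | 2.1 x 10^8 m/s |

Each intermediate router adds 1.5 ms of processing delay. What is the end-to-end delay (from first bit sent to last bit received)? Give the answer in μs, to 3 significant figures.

L = 43000 bits.
Transmission delays (L/R per hop): 2866.67, 2.09756, 10000, 0.467391 μs; sum = 12869.2 μs.
Propagation delays (d/s per hop): 10.4, 8095.24, 13.3333, 1952.38 μs; sum = 10071.4 μs.
Processing at 3 router(s): 3 × 1.5 ms = 4500 μs.
End-to-end = 27400 μs.

27400 μs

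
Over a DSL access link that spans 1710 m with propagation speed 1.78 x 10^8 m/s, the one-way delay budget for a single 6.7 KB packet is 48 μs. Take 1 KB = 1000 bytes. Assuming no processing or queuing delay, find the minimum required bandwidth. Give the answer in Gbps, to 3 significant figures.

L = 53600 bits.
Propagation delay = 1710 / 178000000 = 9.60674 μs.
Transmission budget = 48 − 9.60674 = 38.3933 μs.
R ≥ L / t_tx = 53600 bits / 3.83933e-05 s = 1.40 Gbps.

1.40 Gbps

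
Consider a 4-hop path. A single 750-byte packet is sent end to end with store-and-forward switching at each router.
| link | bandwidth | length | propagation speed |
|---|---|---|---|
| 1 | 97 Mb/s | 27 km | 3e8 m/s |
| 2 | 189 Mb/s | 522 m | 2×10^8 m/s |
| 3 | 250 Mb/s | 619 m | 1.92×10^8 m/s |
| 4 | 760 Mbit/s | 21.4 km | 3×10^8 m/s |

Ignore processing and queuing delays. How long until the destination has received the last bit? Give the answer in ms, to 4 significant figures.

L = 750 × 8 = 6000 bits.
Transmission delays (L/R per hop): 0.0618557, 0.031746, 0.024, 0.00789474 ms; sum = 0.125496 ms.
Propagation delays (d/s per hop): 0.09, 0.00261, 0.00322396, 0.0713333 ms; sum = 0.167167 ms.
End-to-end = 0.2927 ms.

0.2927 ms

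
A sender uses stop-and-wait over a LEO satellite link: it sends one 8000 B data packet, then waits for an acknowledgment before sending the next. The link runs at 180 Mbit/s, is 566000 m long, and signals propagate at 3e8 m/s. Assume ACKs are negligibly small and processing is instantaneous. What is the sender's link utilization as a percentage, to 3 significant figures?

8.61 %

t_tx = L/R = 64000/180000000 = 0.000355556 s.
t_prop = 566000/300000000 = 0.00188667 s; RTT = 0.00377333 s.
Cycle = t_tx + RTT = 0.00412889 s.
Utilization = t_tx / cycle = 0.000355556/0.00412889 = 8.61 %.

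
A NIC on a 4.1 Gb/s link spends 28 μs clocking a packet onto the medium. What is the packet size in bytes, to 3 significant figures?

14400 bytes

L = R × t_tx = 4.1e+09 b/s × 2.8e-05 s = 114800 bits.
In bytes: 114800 / 8 = 14400 bytes.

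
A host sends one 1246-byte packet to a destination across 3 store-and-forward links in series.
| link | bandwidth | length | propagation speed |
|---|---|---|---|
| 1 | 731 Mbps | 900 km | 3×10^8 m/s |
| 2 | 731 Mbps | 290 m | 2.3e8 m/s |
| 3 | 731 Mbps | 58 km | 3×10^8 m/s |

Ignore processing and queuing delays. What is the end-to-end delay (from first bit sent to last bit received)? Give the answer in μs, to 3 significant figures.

3240 μs

L = 1246 × 8 = 9968 bits.
Transmission delay per hop = L/R = 9968/731000000 = 13.6361 μs; 3 hops → 40.9083 μs.
Propagation delays (d/s per hop): 3000, 1.26087, 193.333 μs; sum = 3194.59 μs.
End-to-end = 3240 μs.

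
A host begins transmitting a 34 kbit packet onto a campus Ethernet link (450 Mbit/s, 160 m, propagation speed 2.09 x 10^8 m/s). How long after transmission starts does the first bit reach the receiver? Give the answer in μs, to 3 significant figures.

First bit experiences only propagation delay: d/s = 160/209000000 = 0.766 μs.

0.766 μs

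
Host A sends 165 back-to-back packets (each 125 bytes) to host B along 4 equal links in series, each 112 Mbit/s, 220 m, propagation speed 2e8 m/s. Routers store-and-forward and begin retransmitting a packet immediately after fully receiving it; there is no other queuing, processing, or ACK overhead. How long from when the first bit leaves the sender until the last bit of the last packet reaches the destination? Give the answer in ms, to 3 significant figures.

Per-hop transmission t_tx = L/R = 1000/112000000 = 0.00892857 ms.
Per-hop propagation t_prop = 220/200000000 = 0.0011 ms.
Pipeline fill: first packet needs 4·t_tx to clear all hops; remaining 164 packets each add one t_tx.
Total = (4+165-1)·t_tx + 4·t_prop = 168·0.00892857 + 4·0.0011 = 1.50 ms.

1.50 ms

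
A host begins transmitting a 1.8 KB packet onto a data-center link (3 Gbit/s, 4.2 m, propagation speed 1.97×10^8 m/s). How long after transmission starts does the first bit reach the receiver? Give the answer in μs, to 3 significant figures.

First bit experiences only propagation delay: d/s = 4.2/197000000 = 0.0213 μs.

0.0213 μs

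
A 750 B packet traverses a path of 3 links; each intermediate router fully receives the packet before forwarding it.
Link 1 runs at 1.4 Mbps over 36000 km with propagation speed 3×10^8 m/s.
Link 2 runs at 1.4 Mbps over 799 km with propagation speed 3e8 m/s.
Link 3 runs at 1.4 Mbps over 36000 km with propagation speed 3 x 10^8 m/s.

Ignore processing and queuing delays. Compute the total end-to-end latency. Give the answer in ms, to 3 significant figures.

256 ms

L = 750 × 8 = 6000 bits.
Transmission delay per hop = L/R = 6000/1400000 = 4.28571 ms; 3 hops → 12.8571 ms.
Propagation delays (d/s per hop): 120, 2.66333, 120 ms; sum = 242.663 ms.
End-to-end = 256 ms.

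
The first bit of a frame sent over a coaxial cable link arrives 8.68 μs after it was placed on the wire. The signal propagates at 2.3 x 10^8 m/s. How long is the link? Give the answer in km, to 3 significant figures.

d = s × t_prop = 2.3e+08 × 8.68e-06 = 2.00 km.

2.00 km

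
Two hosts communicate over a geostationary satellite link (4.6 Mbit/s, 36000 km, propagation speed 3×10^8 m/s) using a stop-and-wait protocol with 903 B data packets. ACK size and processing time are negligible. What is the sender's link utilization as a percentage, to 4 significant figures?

0.6501 %

t_tx = L/R = 7224/4600000 = 0.00157043 s.
t_prop = 36000000/300000000 = 0.12 s; RTT = 0.24 s.
Cycle = t_tx + RTT = 0.24157 s.
Utilization = t_tx / cycle = 0.00157043/0.24157 = 0.6501 %.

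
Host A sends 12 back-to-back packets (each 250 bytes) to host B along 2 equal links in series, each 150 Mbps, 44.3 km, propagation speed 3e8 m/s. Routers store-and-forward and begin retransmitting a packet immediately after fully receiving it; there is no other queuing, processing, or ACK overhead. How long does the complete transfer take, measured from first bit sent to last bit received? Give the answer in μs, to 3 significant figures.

469 μs

Per-hop transmission t_tx = L/R = 2000/150000000 = 13.3333 μs.
Per-hop propagation t_prop = 44300/300000000 = 147.667 μs.
Pipeline fill: first packet needs 2·t_tx to clear all hops; remaining 11 packets each add one t_tx.
Total = (2+12-1)·t_tx + 2·t_prop = 13·13.3333 + 2·147.667 = 469 μs.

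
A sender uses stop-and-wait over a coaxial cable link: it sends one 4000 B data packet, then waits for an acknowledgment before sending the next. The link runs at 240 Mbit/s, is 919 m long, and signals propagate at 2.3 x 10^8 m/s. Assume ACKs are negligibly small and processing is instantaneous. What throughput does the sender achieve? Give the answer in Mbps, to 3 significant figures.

t_tx = L/R = 32000/240000000 = 0.000133333 s.
t_prop = 919/2.3e+08 = 3.99565e-06 s; RTT = 7.9913e-06 s.
Cycle = t_tx + RTT = 0.000141325 s.
Throughput = L / cycle = 32000 / 0.000141325 = 226 Mbps.

226 Mbps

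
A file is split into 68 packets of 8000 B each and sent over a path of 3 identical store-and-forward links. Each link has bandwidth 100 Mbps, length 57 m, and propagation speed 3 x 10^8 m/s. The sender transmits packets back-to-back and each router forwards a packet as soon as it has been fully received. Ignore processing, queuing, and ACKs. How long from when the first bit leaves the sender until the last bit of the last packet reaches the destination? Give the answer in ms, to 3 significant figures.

Per-hop transmission t_tx = L/R = 64000/100000000 = 0.64 ms.
Per-hop propagation t_prop = 57/300000000 = 0.00019 ms.
Pipeline fill: first packet needs 3·t_tx to clear all hops; remaining 67 packets each add one t_tx.
Total = (3+68-1)·t_tx + 3·t_prop = 70·0.64 + 3·0.00019 = 44.8 ms.

44.8 ms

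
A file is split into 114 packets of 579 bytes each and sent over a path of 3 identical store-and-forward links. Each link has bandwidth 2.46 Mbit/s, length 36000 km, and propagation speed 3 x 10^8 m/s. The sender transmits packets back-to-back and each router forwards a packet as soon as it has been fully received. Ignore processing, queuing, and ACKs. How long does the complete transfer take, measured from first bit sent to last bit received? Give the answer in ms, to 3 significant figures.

578 ms

Per-hop transmission t_tx = L/R = 4632/2460000 = 1.88293 ms.
Per-hop propagation t_prop = 36000000/300000000 = 120 ms.
Pipeline fill: first packet needs 3·t_tx to clear all hops; remaining 113 packets each add one t_tx.
Total = (3+114-1)·t_tx + 3·t_prop = 116·1.88293 + 3·120 = 578 ms.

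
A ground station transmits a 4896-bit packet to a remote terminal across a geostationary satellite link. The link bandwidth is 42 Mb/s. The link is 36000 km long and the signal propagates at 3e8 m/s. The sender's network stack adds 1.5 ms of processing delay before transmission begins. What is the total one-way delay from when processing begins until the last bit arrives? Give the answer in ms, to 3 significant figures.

122 ms

Transmission delay = L/R = 4896 / 42000000 = 0.116571 ms.
Propagation delay = d/s = 36000000 m / 300000000 m/s = 120 ms.
Plus processing delay 1.5 ms = 1.5 ms.
Total = 122 ms.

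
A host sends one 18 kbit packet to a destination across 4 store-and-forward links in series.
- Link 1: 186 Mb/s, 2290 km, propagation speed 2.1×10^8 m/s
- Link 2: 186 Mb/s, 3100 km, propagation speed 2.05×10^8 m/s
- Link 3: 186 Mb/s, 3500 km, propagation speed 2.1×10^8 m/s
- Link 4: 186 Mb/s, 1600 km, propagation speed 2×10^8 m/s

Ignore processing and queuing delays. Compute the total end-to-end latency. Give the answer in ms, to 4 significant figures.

L = 18000 bits.
Transmission delay per hop = L/R = 18000/186000000 = 0.0967742 ms; 4 hops → 0.387097 ms.
Propagation delays (d/s per hop): 10.9048, 15.122, 16.6667, 8 ms; sum = 50.6934 ms.
End-to-end = 51.08 ms.

51.08 ms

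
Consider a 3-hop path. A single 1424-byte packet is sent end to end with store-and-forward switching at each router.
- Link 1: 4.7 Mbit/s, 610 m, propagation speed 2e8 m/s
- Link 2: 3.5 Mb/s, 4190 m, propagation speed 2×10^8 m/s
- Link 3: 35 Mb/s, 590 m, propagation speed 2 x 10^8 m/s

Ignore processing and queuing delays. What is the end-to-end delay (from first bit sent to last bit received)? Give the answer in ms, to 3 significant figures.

6.03 ms

L = 1424 × 8 = 11392 bits.
Transmission delays (L/R per hop): 2.42383, 3.25486, 0.325486 ms; sum = 6.00417 ms.
Propagation delays (d/s per hop): 0.00305, 0.02095, 0.00295 ms; sum = 0.02695 ms.
End-to-end = 6.03 ms.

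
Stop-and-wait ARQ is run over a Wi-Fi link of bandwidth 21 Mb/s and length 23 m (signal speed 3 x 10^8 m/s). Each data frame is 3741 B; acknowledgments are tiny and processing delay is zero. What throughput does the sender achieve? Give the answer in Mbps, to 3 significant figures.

t_tx = L/R = 29928/21000000 = 0.00142514 s.
t_prop = 23/300000000 = 7.66667e-08 s; RTT = 1.53333e-07 s.
Cycle = t_tx + RTT = 0.0014253 s.
Throughput = L / cycle = 29928 / 0.0014253 = 21.0 Mbps.

21.0 Mbps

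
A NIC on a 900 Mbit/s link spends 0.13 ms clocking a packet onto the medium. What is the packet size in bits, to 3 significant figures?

117000 bits

L = R × t_tx = 900000000 b/s × 0.00013 s = 117000 bits.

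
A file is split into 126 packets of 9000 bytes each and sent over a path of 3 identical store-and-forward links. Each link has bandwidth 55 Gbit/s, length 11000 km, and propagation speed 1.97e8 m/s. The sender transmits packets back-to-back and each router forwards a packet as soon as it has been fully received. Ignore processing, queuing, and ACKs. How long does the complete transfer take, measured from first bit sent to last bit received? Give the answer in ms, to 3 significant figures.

168 ms

Per-hop transmission t_tx = L/R = 72000/55000000000 = 0.00130909 ms.
Per-hop propagation t_prop = 11000000/197000000 = 55.8376 ms.
Pipeline fill: first packet needs 3·t_tx to clear all hops; remaining 125 packets each add one t_tx.
Total = (3+126-1)·t_tx + 3·t_prop = 128·0.00130909 + 3·55.8376 = 168 ms.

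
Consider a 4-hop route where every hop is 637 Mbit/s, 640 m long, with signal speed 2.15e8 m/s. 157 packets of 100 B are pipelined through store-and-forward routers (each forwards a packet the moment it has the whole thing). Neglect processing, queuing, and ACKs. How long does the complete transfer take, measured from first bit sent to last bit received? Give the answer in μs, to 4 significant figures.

212.8 μs

Per-hop transmission t_tx = L/R = 800/637000000 = 1.25589 μs.
Per-hop propagation t_prop = 640/215000000 = 2.97674 μs.
Pipeline fill: first packet needs 4·t_tx to clear all hops; remaining 156 packets each add one t_tx.
Total = (4+157-1)·t_tx + 4·t_prop = 160·1.25589 + 4·2.97674 = 212.8 μs.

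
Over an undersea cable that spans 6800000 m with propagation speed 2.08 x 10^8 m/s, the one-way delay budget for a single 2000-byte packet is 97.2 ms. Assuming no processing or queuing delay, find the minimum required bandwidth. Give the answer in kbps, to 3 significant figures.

248 kbps

L = 16000 bits.
Propagation delay = 6800000 / 208000000 = 32.6923 ms.
Transmission budget = 97.2 − 32.6923 = 64.5077 ms.
R ≥ L / t_tx = 16000 bits / 0.0645077 s = 248 kbps.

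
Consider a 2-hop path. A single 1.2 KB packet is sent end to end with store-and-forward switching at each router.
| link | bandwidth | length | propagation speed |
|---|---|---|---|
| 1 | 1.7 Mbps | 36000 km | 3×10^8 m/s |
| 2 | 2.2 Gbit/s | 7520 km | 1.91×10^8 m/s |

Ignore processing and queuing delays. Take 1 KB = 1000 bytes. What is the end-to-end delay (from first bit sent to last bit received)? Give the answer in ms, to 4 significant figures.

L = 9600 bits.
Transmission delays (L/R per hop): 5.64706, 0.00436364 ms; sum = 5.65142 ms.
Propagation delays (d/s per hop): 120, 39.3717 ms; sum = 159.372 ms.
End-to-end = 165.0 ms.

165.0 ms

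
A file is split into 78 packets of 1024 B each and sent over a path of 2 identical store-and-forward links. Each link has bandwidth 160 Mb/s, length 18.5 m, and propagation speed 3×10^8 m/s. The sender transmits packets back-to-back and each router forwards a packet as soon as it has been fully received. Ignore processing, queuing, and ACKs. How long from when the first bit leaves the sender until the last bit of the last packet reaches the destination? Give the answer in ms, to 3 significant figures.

Per-hop transmission t_tx = L/R = 8192/160000000 = 0.0512 ms.
Per-hop propagation t_prop = 18.5/300000000 = 6.16667e-05 ms.
Pipeline fill: first packet needs 2·t_tx to clear all hops; remaining 77 packets each add one t_tx.
Total = (2+78-1)·t_tx + 2·t_prop = 79·0.0512 + 2·6.16667e-05 = 4.04 ms.

4.04 ms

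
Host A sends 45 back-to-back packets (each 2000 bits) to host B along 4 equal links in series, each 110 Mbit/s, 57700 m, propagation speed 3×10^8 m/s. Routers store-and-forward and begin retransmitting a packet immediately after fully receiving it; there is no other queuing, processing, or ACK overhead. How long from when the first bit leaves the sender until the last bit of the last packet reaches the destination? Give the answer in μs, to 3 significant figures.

Per-hop transmission t_tx = L/R = 2000/110000000 = 18.1818 μs.
Per-hop propagation t_prop = 57700/300000000 = 192.333 μs.
Pipeline fill: first packet needs 4·t_tx to clear all hops; remaining 44 packets each add one t_tx.
Total = (4+45-1)·t_tx + 4·t_prop = 48·18.1818 + 4·192.333 = 1640 μs.

1640 μs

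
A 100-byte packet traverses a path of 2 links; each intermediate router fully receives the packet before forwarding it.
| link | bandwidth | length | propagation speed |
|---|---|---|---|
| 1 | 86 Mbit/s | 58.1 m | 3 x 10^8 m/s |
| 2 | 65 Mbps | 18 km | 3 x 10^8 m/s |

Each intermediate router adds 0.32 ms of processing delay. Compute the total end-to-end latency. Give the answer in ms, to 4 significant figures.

L = 100 × 8 = 800 bits.
Transmission delays (L/R per hop): 0.00930233, 0.0123077 ms; sum = 0.02161 ms.
Propagation delays (d/s per hop): 0.000193667, 0.06 ms; sum = 0.0601937 ms.
Processing at 1 router(s): 1 × 0.32 ms = 0.32 ms.
End-to-end = 0.4018 ms.

0.4018 ms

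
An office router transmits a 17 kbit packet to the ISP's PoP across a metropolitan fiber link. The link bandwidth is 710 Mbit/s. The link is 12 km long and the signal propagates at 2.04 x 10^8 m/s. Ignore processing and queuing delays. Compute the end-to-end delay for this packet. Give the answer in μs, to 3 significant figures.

82.8 μs

L = 17000 bits.
Transmission delay = L/R = 17000 / 710000000 = 23.9437 μs.
Propagation delay = d/s = 12000 m / 204000000 m/s = 58.8235 μs.
Total = 82.8 μs.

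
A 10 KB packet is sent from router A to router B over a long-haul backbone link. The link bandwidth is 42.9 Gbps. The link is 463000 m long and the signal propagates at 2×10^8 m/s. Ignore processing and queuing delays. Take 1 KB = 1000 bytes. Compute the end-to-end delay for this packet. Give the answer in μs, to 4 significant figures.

L = 80000 bits.
Transmission delay = L/R = 80000 / 42900000000 = 1.8648 μs.
Propagation delay = d/s = 463000 m / 200000000 m/s = 2315 μs.
Total = 2317 μs.

2317 μs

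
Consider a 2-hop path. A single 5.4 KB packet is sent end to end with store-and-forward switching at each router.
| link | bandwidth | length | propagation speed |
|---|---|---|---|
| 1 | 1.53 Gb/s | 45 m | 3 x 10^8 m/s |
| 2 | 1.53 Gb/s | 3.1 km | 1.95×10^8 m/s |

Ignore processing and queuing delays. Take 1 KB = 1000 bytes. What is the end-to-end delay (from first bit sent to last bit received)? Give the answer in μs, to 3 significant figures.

72.5 μs

L = 43200 bits.
Transmission delay per hop = L/R = 43200/1530000000 = 28.2353 μs; 2 hops → 56.4706 μs.
Propagation delays (d/s per hop): 0.15, 15.8974 μs; sum = 16.0474 μs.
End-to-end = 72.5 μs.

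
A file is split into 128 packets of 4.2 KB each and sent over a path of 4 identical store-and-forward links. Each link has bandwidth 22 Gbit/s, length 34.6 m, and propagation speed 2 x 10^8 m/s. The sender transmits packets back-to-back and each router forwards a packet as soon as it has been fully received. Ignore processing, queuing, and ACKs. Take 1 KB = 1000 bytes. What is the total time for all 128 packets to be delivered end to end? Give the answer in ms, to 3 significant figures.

Per-hop transmission t_tx = L/R = 33600/22000000000 = 0.00152727 ms.
Per-hop propagation t_prop = 34.6/200000000 = 0.000173 ms.
Pipeline fill: first packet needs 4·t_tx to clear all hops; remaining 127 packets each add one t_tx.
Total = (4+128-1)·t_tx + 4·t_prop = 131·0.00152727 + 4·0.000173 = 0.201 ms.

0.201 ms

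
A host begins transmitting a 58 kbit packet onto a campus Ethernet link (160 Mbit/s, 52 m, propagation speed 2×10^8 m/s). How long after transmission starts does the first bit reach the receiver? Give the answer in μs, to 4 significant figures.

0.2600 μs

First bit experiences only propagation delay: d/s = 52/200000000 = 0.2600 μs.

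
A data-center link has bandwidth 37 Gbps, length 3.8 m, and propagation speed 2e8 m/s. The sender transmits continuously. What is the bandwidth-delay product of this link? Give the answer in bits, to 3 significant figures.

703 bits

Propagation delay = 3.8 / 200000000 = 1.9e-08 s.
BDP = R × t_prop = 37000000000 × 1.9e-08 = 703 bits.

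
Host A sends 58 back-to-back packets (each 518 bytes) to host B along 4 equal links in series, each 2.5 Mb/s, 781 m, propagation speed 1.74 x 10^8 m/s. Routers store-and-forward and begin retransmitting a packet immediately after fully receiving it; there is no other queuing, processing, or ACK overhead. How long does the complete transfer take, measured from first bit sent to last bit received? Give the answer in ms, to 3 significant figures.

Per-hop transmission t_tx = L/R = 4144/2500000 = 1.6576 ms.
Per-hop propagation t_prop = 781/174000000 = 0.00448851 ms.
Pipeline fill: first packet needs 4·t_tx to clear all hops; remaining 57 packets each add one t_tx.
Total = (4+58-1)·t_tx + 4·t_prop = 61·1.6576 + 4·0.00448851 = 101 ms.

101 ms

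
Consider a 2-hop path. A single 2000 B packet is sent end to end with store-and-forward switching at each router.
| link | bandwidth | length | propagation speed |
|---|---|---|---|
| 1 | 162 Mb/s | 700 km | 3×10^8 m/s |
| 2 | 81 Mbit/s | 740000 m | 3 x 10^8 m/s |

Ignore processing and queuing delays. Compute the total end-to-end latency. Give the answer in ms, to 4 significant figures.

L = 2000 × 8 = 16000 bits.
Transmission delays (L/R per hop): 0.0987654, 0.197531 ms; sum = 0.296296 ms.
Propagation delays (d/s per hop): 2.33333, 2.46667 ms; sum = 4.8 ms.
End-to-end = 5.096 ms.

5.096 ms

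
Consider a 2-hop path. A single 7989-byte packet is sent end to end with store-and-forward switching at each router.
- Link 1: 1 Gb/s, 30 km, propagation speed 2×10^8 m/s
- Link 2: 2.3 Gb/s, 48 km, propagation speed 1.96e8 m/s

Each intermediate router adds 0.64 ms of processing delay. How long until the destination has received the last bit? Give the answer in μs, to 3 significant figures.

L = 7989 × 8 = 63912 bits.
Transmission delays (L/R per hop): 63.912, 27.7878 μs; sum = 91.6998 μs.
Propagation delays (d/s per hop): 150, 244.898 μs; sum = 394.898 μs.
Processing at 1 router(s): 1 × 0.64 ms = 640 μs.
End-to-end = 1130 μs.

1130 μs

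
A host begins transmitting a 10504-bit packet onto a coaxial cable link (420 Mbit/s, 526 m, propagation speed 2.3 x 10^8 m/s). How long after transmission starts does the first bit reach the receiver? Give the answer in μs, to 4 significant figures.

First bit experiences only propagation delay: d/s = 526/2.3e+08 = 2.287 μs.

2.287 μs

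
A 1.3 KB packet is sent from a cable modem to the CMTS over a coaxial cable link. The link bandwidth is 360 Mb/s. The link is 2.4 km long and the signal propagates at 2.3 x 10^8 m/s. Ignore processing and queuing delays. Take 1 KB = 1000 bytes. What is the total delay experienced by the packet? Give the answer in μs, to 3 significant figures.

L = 10400 bits.
Transmission delay = L/R = 10400 / 360000000 = 28.8889 μs.
Propagation delay = d/s = 2400 m / 2.3e+08 m/s = 10.4348 μs.
Total = 39.3 μs.

39.3 μs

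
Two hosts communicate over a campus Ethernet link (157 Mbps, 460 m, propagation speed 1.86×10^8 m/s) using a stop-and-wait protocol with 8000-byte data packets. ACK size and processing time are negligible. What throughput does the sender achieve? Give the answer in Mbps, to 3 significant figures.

155 Mbps

t_tx = L/R = 64000/157000000 = 0.000407643 s.
t_prop = 460/186000000 = 2.47312e-06 s; RTT = 4.94624e-06 s.
Cycle = t_tx + RTT = 0.00041259 s.
Throughput = L / cycle = 64000 / 0.00041259 = 155 Mbps.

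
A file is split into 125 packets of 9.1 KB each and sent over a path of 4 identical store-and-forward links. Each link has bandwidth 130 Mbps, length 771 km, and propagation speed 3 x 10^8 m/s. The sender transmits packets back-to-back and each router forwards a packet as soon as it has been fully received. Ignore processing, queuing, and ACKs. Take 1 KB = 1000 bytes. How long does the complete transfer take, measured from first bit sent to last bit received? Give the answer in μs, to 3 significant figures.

82000 μs

Per-hop transmission t_tx = L/R = 72800/130000000 = 560 μs.
Per-hop propagation t_prop = 771000/300000000 = 2570 μs.
Pipeline fill: first packet needs 4·t_tx to clear all hops; remaining 124 packets each add one t_tx.
Total = (4+125-1)·t_tx + 4·t_prop = 128·560 + 4·2570 = 82000 μs.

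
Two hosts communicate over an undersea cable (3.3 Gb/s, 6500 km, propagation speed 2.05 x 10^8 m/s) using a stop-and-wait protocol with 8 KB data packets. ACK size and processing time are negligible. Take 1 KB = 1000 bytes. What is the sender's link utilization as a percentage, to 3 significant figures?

0.0306 %

t_tx = L/R = 64000/3300000000 = 1.93939e-05 s.
t_prop = 6500000/2.05e+08 = 0.0317073 s; RTT = 0.0634146 s.
Cycle = t_tx + RTT = 0.063434 s.
Utilization = t_tx / cycle = 1.93939e-05/0.063434 = 0.0306 %.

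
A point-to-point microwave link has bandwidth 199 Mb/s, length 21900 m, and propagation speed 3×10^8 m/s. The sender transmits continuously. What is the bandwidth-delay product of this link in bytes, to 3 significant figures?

1820 bytes

Propagation delay = 21900 / 300000000 = 7.3e-05 s.
BDP = R × t_prop = 199000000 × 7.3e-05 = 14527 bits.
In bytes: 14527/8 = 1820 bytes.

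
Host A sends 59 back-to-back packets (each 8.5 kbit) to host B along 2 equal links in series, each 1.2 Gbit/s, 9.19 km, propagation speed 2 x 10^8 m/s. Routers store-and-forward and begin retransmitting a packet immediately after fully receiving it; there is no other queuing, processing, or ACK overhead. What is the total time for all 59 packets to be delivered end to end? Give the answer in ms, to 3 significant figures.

Per-hop transmission t_tx = L/R = 8500/1200000000 = 0.00708333 ms.
Per-hop propagation t_prop = 9190/200000000 = 0.04595 ms.
Pipeline fill: first packet needs 2·t_tx to clear all hops; remaining 58 packets each add one t_tx.
Total = (2+59-1)·t_tx + 2·t_prop = 60·0.00708333 + 2·0.04595 = 0.517 ms.

0.517 ms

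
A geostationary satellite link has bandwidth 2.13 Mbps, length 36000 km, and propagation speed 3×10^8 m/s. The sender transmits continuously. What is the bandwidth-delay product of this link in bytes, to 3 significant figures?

32000 bytes

Propagation delay = 36000000 / 300000000 = 0.12 s.
BDP = R × t_prop = 2130000 × 0.12 = 255600 bits.
In bytes: 255600/8 = 32000 bytes.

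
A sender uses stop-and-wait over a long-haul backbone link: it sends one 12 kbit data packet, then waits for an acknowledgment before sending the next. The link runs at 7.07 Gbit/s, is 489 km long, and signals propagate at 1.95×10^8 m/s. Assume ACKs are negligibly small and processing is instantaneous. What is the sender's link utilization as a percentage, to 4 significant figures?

0.03383 %

t_tx = L/R = 12000/7070000000 = 1.69731e-06 s.
t_prop = 489000/195000000 = 0.00250769 s; RTT = 0.00501538 s.
Cycle = t_tx + RTT = 0.00501708 s.
Utilization = t_tx / cycle = 1.69731e-06/0.00501708 = 0.03383 %.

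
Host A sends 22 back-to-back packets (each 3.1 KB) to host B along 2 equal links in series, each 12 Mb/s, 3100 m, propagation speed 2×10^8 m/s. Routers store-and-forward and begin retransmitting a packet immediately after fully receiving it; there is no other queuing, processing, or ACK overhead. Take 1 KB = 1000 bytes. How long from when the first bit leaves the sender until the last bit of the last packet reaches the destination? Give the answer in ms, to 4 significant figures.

47.56 ms

Per-hop transmission t_tx = L/R = 24800/12000000 = 2.06667 ms.
Per-hop propagation t_prop = 3100/200000000 = 0.0155 ms.
Pipeline fill: first packet needs 2·t_tx to clear all hops; remaining 21 packets each add one t_tx.
Total = (2+22-1)·t_tx + 2·t_prop = 23·2.06667 + 2·0.0155 = 47.56 ms.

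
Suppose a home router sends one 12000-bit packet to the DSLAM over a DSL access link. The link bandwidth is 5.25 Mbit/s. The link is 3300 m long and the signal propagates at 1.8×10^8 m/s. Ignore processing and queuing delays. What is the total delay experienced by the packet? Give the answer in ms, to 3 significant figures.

Transmission delay = L/R = 12000 / 5250000 = 2.28571 ms.
Propagation delay = d/s = 3300 m / 180000000 m/s = 0.0183333 ms.
Total = 2.30 ms.

2.30 ms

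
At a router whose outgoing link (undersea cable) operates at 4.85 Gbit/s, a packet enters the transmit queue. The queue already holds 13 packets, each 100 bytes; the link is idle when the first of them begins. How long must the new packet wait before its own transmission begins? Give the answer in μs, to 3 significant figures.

Each queued packet: L/R = 800/4850000000 = 0.164948 μs.
13 queued → 2.14433 μs.
Queuing delay = 2.14 μs.

2.14 μs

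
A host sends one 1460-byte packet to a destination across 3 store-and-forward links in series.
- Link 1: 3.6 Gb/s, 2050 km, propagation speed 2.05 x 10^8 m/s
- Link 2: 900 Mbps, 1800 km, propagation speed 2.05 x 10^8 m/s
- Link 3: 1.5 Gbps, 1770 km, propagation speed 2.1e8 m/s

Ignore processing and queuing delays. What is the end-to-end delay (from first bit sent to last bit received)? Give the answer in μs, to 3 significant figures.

L = 1460 × 8 = 11680 bits.
Transmission delays (L/R per hop): 3.24444, 12.9778, 7.78667 μs; sum = 24.0089 μs.
Propagation delays (d/s per hop): 10000, 8780.49, 8428.57 μs; sum = 27209.1 μs.
End-to-end = 27200 μs.

27200 μs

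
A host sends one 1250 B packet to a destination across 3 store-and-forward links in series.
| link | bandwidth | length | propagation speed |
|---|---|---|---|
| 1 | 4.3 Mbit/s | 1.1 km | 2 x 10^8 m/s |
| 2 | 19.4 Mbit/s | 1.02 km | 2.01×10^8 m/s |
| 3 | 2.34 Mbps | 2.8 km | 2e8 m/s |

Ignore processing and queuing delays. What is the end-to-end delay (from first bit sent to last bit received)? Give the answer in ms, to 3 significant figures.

7.14 ms

L = 1250 × 8 = 10000 bits.
Transmission delays (L/R per hop): 2.32558, 0.515464, 4.2735 ms; sum = 7.11455 ms.
Propagation delays (d/s per hop): 0.0055, 0.00507463, 0.014 ms; sum = 0.0245746 ms.
End-to-end = 7.14 ms.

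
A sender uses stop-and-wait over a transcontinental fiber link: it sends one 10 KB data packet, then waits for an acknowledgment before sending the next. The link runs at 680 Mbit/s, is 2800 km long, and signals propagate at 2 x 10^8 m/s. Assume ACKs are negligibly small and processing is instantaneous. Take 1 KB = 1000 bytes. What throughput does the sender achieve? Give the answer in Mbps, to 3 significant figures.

t_tx = L/R = 80000/680000000 = 0.000117647 s.
t_prop = 2800000/200000000 = 0.014 s; RTT = 0.028 s.
Cycle = t_tx + RTT = 0.0281176 s.
Throughput = L / cycle = 80000 / 0.0281176 = 2.85 Mbps.

2.85 Mbps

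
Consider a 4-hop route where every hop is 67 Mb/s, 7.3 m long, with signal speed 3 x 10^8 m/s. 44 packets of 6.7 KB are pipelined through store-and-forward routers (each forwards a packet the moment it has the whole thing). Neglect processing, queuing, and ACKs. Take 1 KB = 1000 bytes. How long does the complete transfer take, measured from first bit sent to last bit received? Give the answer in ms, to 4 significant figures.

37.60 ms

Per-hop transmission t_tx = L/R = 53600/67000000 = 0.8 ms.
Per-hop propagation t_prop = 7.3/300000000 = 2.43333e-05 ms.
Pipeline fill: first packet needs 4·t_tx to clear all hops; remaining 43 packets each add one t_tx.
Total = (4+44-1)·t_tx + 4·t_prop = 47·0.8 + 4·2.43333e-05 = 37.60 ms.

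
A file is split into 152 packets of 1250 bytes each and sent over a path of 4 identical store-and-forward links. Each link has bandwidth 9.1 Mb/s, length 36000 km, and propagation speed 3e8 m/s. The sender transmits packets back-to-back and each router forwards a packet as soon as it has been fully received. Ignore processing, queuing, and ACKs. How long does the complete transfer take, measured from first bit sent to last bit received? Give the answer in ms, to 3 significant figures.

Per-hop transmission t_tx = L/R = 10000/9100000 = 1.0989 ms.
Per-hop propagation t_prop = 36000000/300000000 = 120 ms.
Pipeline fill: first packet needs 4·t_tx to clear all hops; remaining 151 packets each add one t_tx.
Total = (4+152-1)·t_tx + 4·t_prop = 155·1.0989 + 4·120 = 650 ms.

650 ms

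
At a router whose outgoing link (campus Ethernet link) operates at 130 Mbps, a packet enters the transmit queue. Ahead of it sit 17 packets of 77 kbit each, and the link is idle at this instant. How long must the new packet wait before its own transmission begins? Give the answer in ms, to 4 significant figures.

10.07 ms

Each queued packet: L/R = 77000/130000000 = 0.592308 ms.
17 queued → 10.0692 ms.
Queuing delay = 10.07 ms.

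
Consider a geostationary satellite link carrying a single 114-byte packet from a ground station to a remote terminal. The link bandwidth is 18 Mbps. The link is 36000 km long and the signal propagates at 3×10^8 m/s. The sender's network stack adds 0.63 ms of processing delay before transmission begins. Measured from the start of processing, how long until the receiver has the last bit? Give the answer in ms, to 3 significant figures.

121 ms

L = 114 × 8 = 912 bits.
Transmission delay = L/R = 912 / 18000000 = 0.0506667 ms.
Propagation delay = d/s = 36000000 m / 300000000 m/s = 120 ms.
Plus processing delay 0.63 ms = 0.63 ms.
Total = 121 ms.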